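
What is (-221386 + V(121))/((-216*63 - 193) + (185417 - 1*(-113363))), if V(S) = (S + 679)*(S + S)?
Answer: -9262/94993 ≈ -0.097502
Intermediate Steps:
V(S) = 2*S*(679 + S) (V(S) = (679 + S)*(2*S) = 2*S*(679 + S))
(-221386 + V(121))/((-216*63 - 193) + (185417 - 1*(-113363))) = (-221386 + 2*121*(679 + 121))/((-216*63 - 193) + (185417 - 1*(-113363))) = (-221386 + 2*121*800)/((-13608 - 193) + (185417 + 113363)) = (-221386 + 193600)/(-13801 + 298780) = -27786/284979 = -27786*1/284979 = -9262/94993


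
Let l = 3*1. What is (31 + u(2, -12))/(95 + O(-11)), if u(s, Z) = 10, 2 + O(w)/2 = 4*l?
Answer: 41/115 ≈ 0.35652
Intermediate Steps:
l = 3
O(w) = 20 (O(w) = -4 + 2*(4*3) = -4 + 2*12 = -4 + 24 = 20)
(31 + u(2, -12))/(95 + O(-11)) = (31 + 10)/(95 + 20) = 41/115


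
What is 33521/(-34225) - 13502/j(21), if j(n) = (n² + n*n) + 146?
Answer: -248282769/17591650 ≈ -14.114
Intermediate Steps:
j(n) = 146 + 2*n² (j(n) = (n² + n²) + 146 = 2*n² + 146 = 146 + 2*n²)
33521/(-34225) - 13502/j(21) = 33521/(-34225) - 13502/(146 + 2*21²) = 33521*(-1/34225) - 13502/(146 + 2*441) = -33521/34225 - 13502/(146 + 882) = -33521/34225 - 13502/1028 = -33521/34225 - 13502*1/1028 = -33521/34225 - 6751/514 = -248282769/17591650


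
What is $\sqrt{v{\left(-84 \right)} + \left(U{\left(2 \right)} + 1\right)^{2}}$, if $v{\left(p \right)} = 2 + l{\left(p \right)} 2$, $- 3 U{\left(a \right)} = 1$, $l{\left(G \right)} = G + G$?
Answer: $\frac{i \sqrt{3002}}{3} \approx 18.263 i$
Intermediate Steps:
$l{\left(G \right)} = 2 G$
$U{\left(a \right)} = - \frac{1}{3}$ ($U{\left(a \right)} = \left(- \frac{1}{3}\right) 1 = - \frac{1}{3}$)
$v{\left(p \right)} = 2 + 4 p$ ($v{\left(p \right)} = 2 + 2 p 2 = 2 + 4 p$)
$\sqrt{v{\left(-84 \right)} + \left(U{\left(2 \right)} + 1\right)^{2}} = \sqrt{\left(2 + 4 \left(-84\right)\right) + \left(- \frac{1}{3} + 1\right)^{2}} = \sqrt{\left(2 - 336\right) + \left(\frac{2}{3}\right)^{2}} = \sqrt{-334 + \frac{4}{9}} = \sqrt{- \frac{3002}{9}} = \frac{i \sqrt{3002}}{3}$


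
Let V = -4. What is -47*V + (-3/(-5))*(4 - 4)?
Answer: 188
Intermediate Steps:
-47*V + (-3/(-5))*(4 - 4) = -47*(-4) + (-3/(-5))*(4 - 4) = 188 - 3*(-⅕)*0 = 188 + (⅗)*0 = 188 + 0 = 188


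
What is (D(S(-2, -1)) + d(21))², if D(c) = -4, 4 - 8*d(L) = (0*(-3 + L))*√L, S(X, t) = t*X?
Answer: 49/4 ≈ 12.250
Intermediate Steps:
S(X, t) = X*t
d(L) = ½ (d(L) = ½ - 0*(-3 + L)*√L/8 = ½ - 0*√L = ½ - ⅛*0 = ½ + 0 = ½)
(D(S(-2, -1)) + d(21))² = (-4 + ½)² = (-7/2)² = 49/4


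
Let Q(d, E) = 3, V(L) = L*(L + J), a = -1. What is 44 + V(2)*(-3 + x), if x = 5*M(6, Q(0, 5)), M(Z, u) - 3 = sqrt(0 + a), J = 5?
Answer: 212 + 70*I ≈ 212.0 + 70.0*I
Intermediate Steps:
V(L) = L*(5 + L) (V(L) = L*(L + 5) = L*(5 + L))
M(Z, u) = 3 + I (M(Z, u) = 3 + sqrt(0 - 1) = 3 + sqrt(-1) = 3 + I)
x = 15 + 5*I (x = 5*(3 + I) = 15 + 5*I ≈ 15.0 + 5.0*I)
44 + V(2)*(-3 + x) = 44 + (2*(5 + 2))*(-3 + (15 + 5*I)) = 44 + (2*7)*(12 + 5*I) = 44 + 14*(12 + 5*I) = 44 + (168 + 70*I) = 212 + 70*I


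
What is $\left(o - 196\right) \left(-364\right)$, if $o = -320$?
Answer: $187824$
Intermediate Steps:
$\left(o - 196\right) \left(-364\right) = \left(-320 - 196\right) \left(-364\right) = \left(-516\right) \left(-364\right) = 187824$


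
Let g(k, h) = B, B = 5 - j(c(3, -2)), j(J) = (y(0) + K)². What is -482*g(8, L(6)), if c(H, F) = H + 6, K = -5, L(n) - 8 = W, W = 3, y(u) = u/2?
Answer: 9640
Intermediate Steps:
y(u) = u/2 (y(u) = u*(½) = u/2)
L(n) = 11 (L(n) = 8 + 3 = 11)
c(H, F) = 6 + H
j(J) = 25 (j(J) = ((½)*0 - 5)² = (0 - 5)² = (-5)² = 25)
B = -20 (B = 5 - 1*25 = 5 - 25 = -20)
g(k, h) = -20
-482*g(8, L(6)) = -482*(-20) = 9640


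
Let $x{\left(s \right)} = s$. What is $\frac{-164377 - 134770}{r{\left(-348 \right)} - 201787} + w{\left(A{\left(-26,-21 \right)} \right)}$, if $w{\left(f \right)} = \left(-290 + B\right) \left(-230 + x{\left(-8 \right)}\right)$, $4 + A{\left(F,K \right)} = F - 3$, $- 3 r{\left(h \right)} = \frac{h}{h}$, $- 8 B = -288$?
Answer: $\frac{36596241065}{605362} \approx 60454.0$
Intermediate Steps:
$B = 36$ ($B = \left(- \frac{1}{8}\right) \left(-288\right) = 36$)
$r{\left(h \right)} = - \frac{1}{3}$ ($r{\left(h \right)} = - \frac{h \frac{1}{h}}{3} = \left(- \frac{1}{3}\right) 1 = - \frac{1}{3}$)
$A{\left(F,K \right)} = -7 + F$ ($A{\left(F,K \right)} = -4 + \left(F - 3\right) = -4 + \left(-3 + F\right) = -7 + F$)
$w{\left(f \right)} = 60452$ ($w{\left(f \right)} = \left(-290 + 36\right) \left(-230 - 8\right) = \left(-254\right) \left(-238\right) = 60452$)
$\frac{-164377 - 134770}{r{\left(-348 \right)} - 201787} + w{\left(A{\left(-26,-21 \right)} \right)} = \frac{-164377 - 134770}{- \frac{1}{3} - 201787} + 60452 = - \frac{299147}{- \frac{605362}{3}} + 60452 = \left(-299147\right) \left(- \frac{3}{605362}\right) + 60452 = \frac{897441}{605362} + 60452 = \frac{36596241065}{605362}$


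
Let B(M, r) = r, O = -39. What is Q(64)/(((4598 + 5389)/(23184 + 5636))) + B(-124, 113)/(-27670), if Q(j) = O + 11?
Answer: -22329711731/276340290 ≈ -80.805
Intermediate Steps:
Q(j) = -28 (Q(j) = -39 + 11 = -28)
Q(64)/(((4598 + 5389)/(23184 + 5636))) + B(-124, 113)/(-27670) = -28*(23184 + 5636)/(4598 + 5389) + 113/(-27670) = -28/(9987/28820) + 113*(-1/27670) = -28/(9987*(1/28820)) - 113/27670 = -28/9987/28820 - 113/27670 = -28*28820/9987 - 113/27670 = -806960/9987 - 113/27670 = -22329711731/276340290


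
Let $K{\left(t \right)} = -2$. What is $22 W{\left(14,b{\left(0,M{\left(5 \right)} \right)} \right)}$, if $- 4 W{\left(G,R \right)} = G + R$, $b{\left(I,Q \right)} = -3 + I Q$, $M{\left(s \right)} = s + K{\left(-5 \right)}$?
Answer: $- \frac{121}{2} \approx -60.5$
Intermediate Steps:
$M{\left(s \right)} = -2 + s$ ($M{\left(s \right)} = s - 2 = -2 + s$)
$W{\left(G,R \right)} = - \frac{G}{4} - \frac{R}{4}$ ($W{\left(G,R \right)} = - \frac{G + R}{4} = - \frac{G}{4} - \frac{R}{4}$)
$22 W{\left(14,b{\left(0,M{\left(5 \right)} \right)} \right)} = 22 \left(\left(- \frac{1}{4}\right) 14 - \frac{-3 + 0 \left(-2 + 5\right)}{4}\right) = 22 \left(- \frac{7}{2} - \frac{-3 + 0 \cdot 3}{4}\right) = 22 \left(- \frac{7}{2} - \frac{-3 + 0}{4}\right) = 22 \left(- \frac{7}{2} - - \frac{3}{4}\right) = 22 \left(- \frac{7}{2} + \frac{3}{4}\right) = 22 \left(- \frac{11}{4}\right) = - \frac{121}{2}$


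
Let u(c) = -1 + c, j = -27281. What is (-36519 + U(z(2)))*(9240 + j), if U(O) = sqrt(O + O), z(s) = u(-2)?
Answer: 658839279 - 18041*I*sqrt(6) ≈ 6.5884e+8 - 44191.0*I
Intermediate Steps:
z(s) = -3 (z(s) = -1 - 2 = -3)
U(O) = sqrt(2)*sqrt(O) (U(O) = sqrt(2*O) = sqrt(2)*sqrt(O))
(-36519 + U(z(2)))*(9240 + j) = (-36519 + sqrt(2)*sqrt(-3))*(9240 - 27281) = (-36519 + sqrt(2)*(I*sqrt(3)))*(-18041) = (-36519 + I*sqrt(6))*(-18041) = 658839279 - 18041*I*sqrt(6)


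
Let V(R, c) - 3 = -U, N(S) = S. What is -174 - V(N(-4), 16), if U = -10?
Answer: -187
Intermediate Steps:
V(R, c) = 13 (V(R, c) = 3 - 1*(-10) = 3 + 10 = 13)
-174 - V(N(-4), 16) = -174 - 1*13 = -174 - 13 = -187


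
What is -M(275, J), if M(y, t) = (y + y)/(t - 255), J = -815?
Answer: 55/107 ≈ 0.51402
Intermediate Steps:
M(y, t) = 2*y/(-255 + t) (M(y, t) = (2*y)/(-255 + t) = 2*y/(-255 + t))
-M(275, J) = -2*275/(-255 - 815) = -2*275/(-1070) = -2*275*(-1)/1070 = -1*(-55/107) = 55/107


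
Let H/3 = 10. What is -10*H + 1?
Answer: -299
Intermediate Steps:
H = 30 (H = 3*10 = 30)
-10*H + 1 = -10*30 + 1 = -300 + 1 = -299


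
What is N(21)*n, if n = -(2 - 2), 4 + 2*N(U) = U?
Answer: 0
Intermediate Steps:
N(U) = -2 + U/2
n = 0 (n = -1*0 = 0)
N(21)*n = (-2 + (1/2)*21)*0 = (-2 + 21/2)*0 = (17/2)*0 = 0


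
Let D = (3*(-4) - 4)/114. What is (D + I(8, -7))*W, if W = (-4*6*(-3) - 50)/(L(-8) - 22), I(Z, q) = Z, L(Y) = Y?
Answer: -4928/855 ≈ -5.7637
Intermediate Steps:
D = -8/57 (D = (-12 - 4)*(1/114) = -16*1/114 = -8/57 ≈ -0.14035)
W = -11/15 (W = (-4*6*(-3) - 50)/(-8 - 22) = (-24*(-3) - 50)/(-30) = (72 - 50)*(-1/30) = 22*(-1/30) = -11/15 ≈ -0.73333)
(D + I(8, -7))*W = (-8/57 + 8)*(-11/15) = (448/57)*(-11/15) = -4928/855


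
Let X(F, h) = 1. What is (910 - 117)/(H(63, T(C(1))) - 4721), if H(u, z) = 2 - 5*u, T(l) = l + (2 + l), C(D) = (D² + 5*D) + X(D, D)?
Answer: -793/5034 ≈ -0.15753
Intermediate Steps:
C(D) = 1 + D² + 5*D (C(D) = (D² + 5*D) + 1 = 1 + D² + 5*D)
T(l) = 2 + 2*l
(910 - 117)/(H(63, T(C(1))) - 4721) = (910 - 117)/((2 - 5*63) - 4721) = 793/((2 - 315) - 4721) = 793/(-313 - 4721) = 793/(-5034) = 793*(-1/5034) = -793/5034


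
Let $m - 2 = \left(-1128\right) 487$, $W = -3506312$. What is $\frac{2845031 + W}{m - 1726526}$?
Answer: $\frac{220427}{758620} \approx 0.29056$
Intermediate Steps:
$m = -549334$ ($m = 2 - 549336 = -549334$)
$\frac{2845031 + W}{m - 1726526} = \frac{2845031 - 3506312}{-549334 - 1726526} = - \frac{661281}{-2275860} = \left(-661281\right) \left(- \frac{1}{2275860}\right) = \frac{220427}{758620}$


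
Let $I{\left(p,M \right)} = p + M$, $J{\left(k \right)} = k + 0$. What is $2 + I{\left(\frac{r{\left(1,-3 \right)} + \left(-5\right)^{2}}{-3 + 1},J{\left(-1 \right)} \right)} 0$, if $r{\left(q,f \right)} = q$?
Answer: $2$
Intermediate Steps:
$J{\left(k \right)} = k$
$I{\left(p,M \right)} = M + p$
$2 + I{\left(\frac{r{\left(1,-3 \right)} + \left(-5\right)^{2}}{-3 + 1},J{\left(-1 \right)} \right)} 0 = 2 + \left(-1 + \frac{1 + \left(-5\right)^{2}}{-3 + 1}\right) 0 = 2 + \left(-1 + \frac{1 + 25}{-2}\right) 0 = 2 + \left(-1 + 26 \left(- \frac{1}{2}\right)\right) 0 = 2 + \left(-1 - 13\right) 0 = 2 - 0 = 2 + 0 = 2$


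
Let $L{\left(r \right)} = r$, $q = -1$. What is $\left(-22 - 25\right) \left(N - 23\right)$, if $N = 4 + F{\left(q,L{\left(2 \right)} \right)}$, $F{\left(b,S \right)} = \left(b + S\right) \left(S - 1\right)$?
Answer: $846$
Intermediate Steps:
$F{\left(b,S \right)} = \left(-1 + S\right) \left(S + b\right)$ ($F{\left(b,S \right)} = \left(S + b\right) \left(-1 + S\right) = \left(-1 + S\right) \left(S + b\right)$)
$N = 5$ ($N = 4 + \left(2^{2} - 2 - -1 + 2 \left(-1\right)\right) = 4 + \left(4 - 2 + 1 - 2\right) = 4 + 1 = 5$)
$\left(-22 - 25\right) \left(N - 23\right) = \left(-22 - 25\right) \left(5 - 23\right) = \left(-47\right) \left(-18\right) = 846$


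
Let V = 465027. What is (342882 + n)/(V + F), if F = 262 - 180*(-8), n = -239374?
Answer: 103508/466729 ≈ 0.22177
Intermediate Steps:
F = 1702 (F = 262 + 1440 = 1702)
(342882 + n)/(V + F) = (342882 - 239374)/(465027 + 1702) = 103508/466729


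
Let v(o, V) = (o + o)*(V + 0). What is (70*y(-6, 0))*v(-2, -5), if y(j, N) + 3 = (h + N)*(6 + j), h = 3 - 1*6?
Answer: -4200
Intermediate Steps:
v(o, V) = 2*V*o (v(o, V) = (2*o)*V = 2*V*o)
h = -3 (h = 3 - 6 = -3)
y(j, N) = -3 + (-3 + N)*(6 + j)
(70*y(-6, 0))*v(-2, -5) = (70*(-21 - 3*(-6) + 6*0 + 0*(-6)))*(2*(-5)*(-2)) = (70*(-21 + 18 + 0 + 0))*20 = (70*(-3))*20 = -210*20 = -4200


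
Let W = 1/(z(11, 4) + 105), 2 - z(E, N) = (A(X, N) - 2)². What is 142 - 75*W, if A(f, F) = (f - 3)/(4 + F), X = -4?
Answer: 892498/6319 ≈ 141.24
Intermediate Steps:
A(f, F) = (-3 + f)/(4 + F)
z(E, N) = 2 - (-2 - 7/(4 + N))² (z(E, N) = 2 - ((-3 - 4)/(4 + N) - 2)² = 2 - (-7/(4 + N) - 2)² = 2 - (-2 - 7/(4 + N))²)
W = 64/6319 (W = 1/((2 - (15 + 2*4)²/(4 + 4)²) + 105) = 1/((2 - 1*(15 + 8)²/8²) + 105) = 1/((2 - 1*1/64*23²) + 105) = 1/((2 - 1*1/64*529) + 105) = 1/((2 - 529/64) + 105) = 1/(-401/64 + 105) = 1/(6319/64) = 64/6319 ≈ 0.010128)
142 - 75*W = 142 - 75*64/6319 = 142 - 4800/6319 = 892498/6319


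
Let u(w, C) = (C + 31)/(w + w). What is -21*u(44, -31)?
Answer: 0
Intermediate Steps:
u(w, C) = (31 + C)/(2*w) (u(w, C) = (31 + C)/((2*w)) = (31 + C)*(1/(2*w)) = (31 + C)/(2*w))
-21*u(44, -31) = -21*(31 - 31)/(2*44) = -21*0/(2*44) = -21*0 = 0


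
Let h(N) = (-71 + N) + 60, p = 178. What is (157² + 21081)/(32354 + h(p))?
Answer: 2690/1913 ≈ 1.4062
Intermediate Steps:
h(N) = -11 + N
(157² + 21081)/(32354 + h(p)) = (157² + 21081)/(32354 + (-11 + 178)) = (24649 + 21081)/(32354 + 167) = 45730/32521 = 45730*(1/32521) = 2690/1913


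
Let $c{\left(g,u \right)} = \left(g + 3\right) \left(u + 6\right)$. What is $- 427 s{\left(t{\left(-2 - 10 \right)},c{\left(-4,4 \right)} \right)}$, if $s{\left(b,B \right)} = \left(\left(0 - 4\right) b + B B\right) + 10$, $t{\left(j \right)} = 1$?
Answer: $-45262$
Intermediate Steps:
$c{\left(g,u \right)} = \left(3 + g\right) \left(6 + u\right)$
$s{\left(b,B \right)} = 10 + B^{2} - 4 b$ ($s{\left(b,B \right)} = \left(- 4 b + B^{2}\right) + 10 = \left(B^{2} - 4 b\right) + 10 = 10 + B^{2} - 4 b$)
$- 427 s{\left(t{\left(-2 - 10 \right)},c{\left(-4,4 \right)} \right)} = - 427 \left(10 + \left(18 + 3 \cdot 4 + 6 \left(-4\right) - 16\right)^{2} - 4\right) = - 427 \left(10 + \left(18 + 12 - 24 - 16\right)^{2} - 4\right) = - 427 \left(10 + \left(-10\right)^{2} - 4\right) = - 427 \left(10 + 100 - 4\right) = \left(-427\right) 106 = -45262$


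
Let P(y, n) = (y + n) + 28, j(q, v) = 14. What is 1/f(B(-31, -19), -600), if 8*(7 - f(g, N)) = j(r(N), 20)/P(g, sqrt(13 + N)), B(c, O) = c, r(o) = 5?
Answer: 1364/9561 - 4*I*sqrt(587)/66927 ≈ 0.14266 - 0.001448*I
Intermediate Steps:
P(y, n) = 28 + n + y (P(y, n) = (n + y) + 28 = 28 + n + y)
f(g, N) = 7 - 7/(4*(28 + g + sqrt(13 + N))) (f(g, N) = 7 - 7/(4*(28 + sqrt(13 + N) + g)) = 7 - 7/(4*(28 + g + sqrt(13 + N))))
1/f(B(-31, -19), -600) = 1/((777/4 + 7*(-31) + 7*sqrt(13 - 600))/(28 - 31 + sqrt(13 - 600))) = 1/((777/4 - 217 + 7*sqrt(-587))/(28 - 31 + sqrt(-587))) = 1/((777/4 - 217 + 7*(I*sqrt(587)))/(28 - 31 + I*sqrt(587))) = 1/((777/4 - 217 + 7*I*sqrt(587))/(-3 + I*sqrt(587))) = 1/((-91/4 + 7*I*sqrt(587))/(-3 + I*sqrt(587))) = (-3 + I*sqrt(587))/(-91/4 + 7*I*sqrt(587))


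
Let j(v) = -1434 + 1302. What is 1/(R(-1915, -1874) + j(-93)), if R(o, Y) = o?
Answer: -1/2047 ≈ -0.00048852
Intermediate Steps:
j(v) = -132
1/(R(-1915, -1874) + j(-93)) = 1/(-1915 - 132) = 1/(-2047) = -1/2047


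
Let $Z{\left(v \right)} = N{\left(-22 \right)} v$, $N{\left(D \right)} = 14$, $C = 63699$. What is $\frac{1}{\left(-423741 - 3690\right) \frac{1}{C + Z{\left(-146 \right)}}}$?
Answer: $- \frac{61655}{427431} \approx -0.14425$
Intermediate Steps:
$Z{\left(v \right)} = 14 v$
$\frac{1}{\left(-423741 - 3690\right) \frac{1}{C + Z{\left(-146 \right)}}} = \frac{1}{\left(-423741 - 3690\right) \frac{1}{63699 + 14 \left(-146\right)}} = \frac{1}{\left(-427431\right) \frac{1}{63699 - 2044}} = \frac{1}{\left(-427431\right) \frac{1}{61655}} = \frac{1}{- \frac{427431}{61655}} = - \frac{61655}{427431}$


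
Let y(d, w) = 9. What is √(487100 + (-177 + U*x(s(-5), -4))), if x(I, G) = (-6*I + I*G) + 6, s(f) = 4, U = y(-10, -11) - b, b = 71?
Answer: √489031 ≈ 699.31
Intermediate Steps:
U = -62 (U = 9 - 1*71 = 9 - 71 = -62)
x(I, G) = 6 - 6*I + G*I (x(I, G) = (-6*I + G*I) + 6 = 6 - 6*I + G*I)
√(487100 + (-177 + U*x(s(-5), -4))) = √(487100 + (-177 - 62*(6 - 6*4 - 4*4))) = √(487100 + (-177 - 62*(6 - 24 - 16))) = √(487100 + (-177 - 62*(-34))) = √(487100 + (-177 + 2108)) = √(487100 + 1931) = √489031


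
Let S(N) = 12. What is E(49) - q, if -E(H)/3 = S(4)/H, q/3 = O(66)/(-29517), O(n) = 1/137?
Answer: -48525899/66049207 ≈ -0.73469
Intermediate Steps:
O(n) = 1/137
q = -1/1347943 (q = 3*((1/137)/(-29517)) = 3*((1/137)*(-1/29517)) = 3*(-1/4043829) = -1/1347943 ≈ -7.4187e-7)
E(H) = -36/H
E(49) - q = -36/49 - 1*(-1/1347943) = -36*1/49 + 1/1347943 = -36/49 + 1/1347943 = -48525899/66049207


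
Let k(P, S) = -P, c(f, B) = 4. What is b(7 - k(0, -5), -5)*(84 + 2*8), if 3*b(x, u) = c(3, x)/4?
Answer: 100/3 ≈ 33.333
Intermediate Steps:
b(x, u) = ⅓ (b(x, u) = (4/4)/3 = (4*(¼))/3 = (⅓)*1 = ⅓)
b(7 - k(0, -5), -5)*(84 + 2*8) = (84 + 2*8)/3 = (84 + 16)/3 = (⅓)*100 = 100/3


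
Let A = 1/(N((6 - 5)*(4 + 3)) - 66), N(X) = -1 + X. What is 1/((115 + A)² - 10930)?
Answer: 3600/8248201 ≈ 0.00043646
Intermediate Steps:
A = -1/60 (A = 1/((-1 + (6 - 5)*(4 + 3)) - 66) = 1/((-1 + 1*7) - 66) = 1/((-1 + 7) - 66) = 1/(6 - 66) = 1/(-60) = -1/60 ≈ -0.016667)
1/((115 + A)² - 10930) = 1/((115 - 1/60)² - 10930) = 1/((6899/60)² - 10930) = 1/(47596201/3600 - 10930) = 1/(8248201/3600) = 3600/8248201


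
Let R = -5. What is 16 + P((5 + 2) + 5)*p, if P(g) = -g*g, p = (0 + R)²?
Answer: -3584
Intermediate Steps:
p = 25 (p = (0 - 5)² = (-5)² = 25)
P(g) = -g²
16 + P((5 + 2) + 5)*p = 16 - ((5 + 2) + 5)²*25 = 16 - (7 + 5)²*25 = 16 - 1*12²*25 = 16 - 1*144*25 = 16 - 144*25 = 16 - 3600 = -3584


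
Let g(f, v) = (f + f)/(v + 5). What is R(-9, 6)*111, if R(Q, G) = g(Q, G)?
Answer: -1998/11 ≈ -181.64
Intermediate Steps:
g(f, v) = 2*f/(5 + v) (g(f, v) = (2*f)/(5 + v) = 2*f/(5 + v))
R(Q, G) = 2*Q/(5 + G)
R(-9, 6)*111 = (2*(-9)/(5 + 6))*111 = (2*(-9)/11)*111 = (2*(-9)*(1/11))*111 = -18/11*111 = -1998/11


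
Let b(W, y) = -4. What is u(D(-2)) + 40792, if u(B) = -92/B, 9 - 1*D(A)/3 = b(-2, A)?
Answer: 1590796/39 ≈ 40790.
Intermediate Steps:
D(A) = 39 (D(A) = 27 - 3*(-4) = 27 + 12 = 39)
u(D(-2)) + 40792 = -92/39 + 40792 = 1590796/39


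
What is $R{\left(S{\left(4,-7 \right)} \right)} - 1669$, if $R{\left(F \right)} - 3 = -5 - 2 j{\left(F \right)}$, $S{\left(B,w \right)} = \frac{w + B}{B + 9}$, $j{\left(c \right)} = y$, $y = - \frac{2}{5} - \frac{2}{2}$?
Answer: $- \frac{8341}{5} \approx -1668.2$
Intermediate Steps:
$y = - \frac{7}{5}$ ($y = \left(-2\right) \frac{1}{5} - 1 = - \frac{2}{5} - 1 = - \frac{7}{5} \approx -1.4$)
$j{\left(c \right)} = - \frac{7}{5}$
$S{\left(B,w \right)} = \frac{B + w}{9 + B}$
$R{\left(F \right)} = \frac{4}{5}$ ($R{\left(F \right)} = 3 - \frac{11}{5} = \frac{4}{5}$)
$R{\left(S{\left(4,-7 \right)} \right)} - 1669 = \frac{4}{5} - 1669 = - \frac{8341}{5}$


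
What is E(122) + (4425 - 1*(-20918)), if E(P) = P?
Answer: 25465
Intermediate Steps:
E(122) + (4425 - 1*(-20918)) = 122 + (4425 - 1*(-20918)) = 122 + (4425 + 20918) = 122 + 25343 = 25465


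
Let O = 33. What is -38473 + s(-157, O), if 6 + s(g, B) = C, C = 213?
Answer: -38266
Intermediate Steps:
s(g, B) = 207 (s(g, B) = -6 + 213 = 207)
-38473 + s(-157, O) = -38473 + 207 = -38266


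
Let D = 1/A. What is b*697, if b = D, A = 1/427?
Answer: 297619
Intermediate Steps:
A = 1/427 ≈ 0.0023419
D = 427 (D = 1/(1/427) = 427)
b = 427
b*697 = 427*697 = 297619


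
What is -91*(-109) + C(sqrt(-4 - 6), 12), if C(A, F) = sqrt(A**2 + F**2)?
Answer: 9919 + sqrt(134) ≈ 9930.6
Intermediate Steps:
-91*(-109) + C(sqrt(-4 - 6), 12) = -91*(-109) + sqrt((sqrt(-4 - 6))**2 + 12**2) = 9919 + sqrt((sqrt(-10))**2 + 144) = 9919 + sqrt((I*sqrt(10))**2 + 144) = 9919 + sqrt(-10 + 144) = 9919 + sqrt(134)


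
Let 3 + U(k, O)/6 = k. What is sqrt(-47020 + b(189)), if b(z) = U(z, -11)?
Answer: 4*I*sqrt(2869) ≈ 214.25*I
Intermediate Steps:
U(k, O) = -18 + 6*k
b(z) = -18 + 6*z
sqrt(-47020 + b(189)) = sqrt(-47020 + (-18 + 6*189)) = sqrt(-47020 + (-18 + 1134)) = sqrt(-47020 + 1116) = sqrt(-45904) = 4*I*sqrt(2869)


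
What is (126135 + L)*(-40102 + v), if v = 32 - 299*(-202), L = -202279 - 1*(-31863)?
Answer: -900144168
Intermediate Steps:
L = -170416 (L = -202279 + 31863 = -170416)
v = 60430 (v = 32 + 60398 = 60430)
(126135 + L)*(-40102 + v) = (126135 - 170416)*(-40102 + 60430) = -44281*20328 = -900144168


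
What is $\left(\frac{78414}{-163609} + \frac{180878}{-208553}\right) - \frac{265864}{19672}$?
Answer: $- \frac{1246931146693637}{83903902383643} \approx -14.861$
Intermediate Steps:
$\left(\frac{78414}{-163609} + \frac{180878}{-208553}\right) - \frac{265864}{19672} = \left(78414 \left(- \frac{1}{163609}\right) + 180878 \left(- \frac{1}{208553}\right)\right) - \frac{33233}{2459} = \left(- \frac{78414}{163609} - \frac{180878}{208553}\right) - \frac{33233}{2459} = - \frac{45946743644}{34121147777} - \frac{33233}{2459} = - \frac{1246931146693637}{83903902383643}$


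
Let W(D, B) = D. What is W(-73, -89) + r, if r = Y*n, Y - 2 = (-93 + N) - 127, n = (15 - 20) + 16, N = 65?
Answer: -1756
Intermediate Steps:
n = 11 (n = -5 + 16 = 11)
Y = -153 (Y = 2 + ((-93 + 65) - 127) = 2 + (-28 - 127) = 2 - 155 = -153)
r = -1683 (r = -153*11 = -1683)
W(-73, -89) + r = -73 - 1683 = -1756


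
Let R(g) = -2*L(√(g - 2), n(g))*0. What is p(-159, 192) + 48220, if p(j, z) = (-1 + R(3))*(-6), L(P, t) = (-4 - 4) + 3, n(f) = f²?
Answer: 48226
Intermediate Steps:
L(P, t) = -5 (L(P, t) = -8 + 3 = -5)
R(g) = 0 (R(g) = -2*(-5)*0 = 10*0 = 0)
p(j, z) = 6 (p(j, z) = (-1 + 0)*(-6) = -1*(-6) = 6)
p(-159, 192) + 48220 = 6 + 48220 = 48226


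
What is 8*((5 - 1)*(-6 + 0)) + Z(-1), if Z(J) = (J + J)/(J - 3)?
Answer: -383/2 ≈ -191.50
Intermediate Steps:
Z(J) = 2*J/(-3 + J) (Z(J) = (2*J)/(-3 + J) = 2*J/(-3 + J))
8*((5 - 1)*(-6 + 0)) + Z(-1) = 8*((5 - 1)*(-6 + 0)) + 2*(-1)/(-3 - 1) = 8*(4*(-6)) + 2*(-1)/(-4) = 8*(-24) + 2*(-1)*(-¼) = -192 + ½ = -383/2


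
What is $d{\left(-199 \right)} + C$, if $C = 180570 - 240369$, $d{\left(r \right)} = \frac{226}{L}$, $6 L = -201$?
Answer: $- \frac{4006985}{67} \approx -59806.0$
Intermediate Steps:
$L = - \frac{67}{2}$ ($L = \frac{1}{6} \left(-201\right) = - \frac{67}{2} \approx -33.5$)
$d{\left(r \right)} = - \frac{452}{67}$ ($d{\left(r \right)} = \frac{226}{- \frac{67}{2}} = 226 \left(- \frac{2}{67}\right) = - \frac{452}{67}$)
$C = -59799$
$d{\left(-199 \right)} + C = - \frac{452}{67} - 59799 = - \frac{4006985}{67}$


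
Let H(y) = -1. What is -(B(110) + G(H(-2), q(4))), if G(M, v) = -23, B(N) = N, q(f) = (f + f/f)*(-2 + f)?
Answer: -87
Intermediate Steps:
q(f) = (1 + f)*(-2 + f) (q(f) = (f + 1)*(-2 + f) = (1 + f)*(-2 + f))
-(B(110) + G(H(-2), q(4))) = -(110 - 23) = -1*87 = -87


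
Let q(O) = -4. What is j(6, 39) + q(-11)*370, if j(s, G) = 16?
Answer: -1464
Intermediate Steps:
j(6, 39) + q(-11)*370 = 16 - 4*370 = 16 - 1480 = -1464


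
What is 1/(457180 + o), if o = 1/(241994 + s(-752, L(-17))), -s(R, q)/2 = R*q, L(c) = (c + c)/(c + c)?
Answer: 243498/111322415641 ≈ 2.1873e-6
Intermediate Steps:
L(c) = 1 (L(c) = (2*c)/((2*c)) = (2*c)*(1/(2*c)) = 1)
s(R, q) = -2*R*q
o = 1/243498 (o = 1/(241994 - 2*(-752)*1) = 1/(241994 + 1504) = 1/243498 ≈ 4.1068e-6)
1/(457180 + o) = 1/(457180 + 1/243498) = 1/(111322415641/243498) = 243498/111322415641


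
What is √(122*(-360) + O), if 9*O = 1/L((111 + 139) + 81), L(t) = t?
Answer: I*√43307271749/993 ≈ 209.57*I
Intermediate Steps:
O = 1/2979 (O = 1/(9*((111 + 139) + 81)) = 1/(9*(250 + 81)) = (⅑)/331 = (⅑)*(1/331) = 1/2979 ≈ 0.00033568)
√(122*(-360) + O) = √(122*(-360) + 1/2979) = √(-43920 + 1/2979) = √(-130837679/2979) = I*√43307271749/993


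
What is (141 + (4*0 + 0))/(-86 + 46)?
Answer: -141/40 ≈ -3.5250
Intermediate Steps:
(141 + (4*0 + 0))/(-86 + 46) = (141 + (0 + 0))/(-40) = (141 + 0)*(-1/40) = 141*(-1/40) = -141/40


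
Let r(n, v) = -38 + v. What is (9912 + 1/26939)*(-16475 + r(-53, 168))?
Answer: -4364431586305/26939 ≈ -1.6201e+8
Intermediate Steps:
(9912 + 1/26939)*(-16475 + r(-53, 168)) = (9912 + 1/26939)*(-16475 + (-38 + 168)) = (9912 + 1/26939)*(-16475 + 130) = (267019369/26939)*(-16345) = -4364431586305/26939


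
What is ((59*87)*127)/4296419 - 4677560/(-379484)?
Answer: 5086034965471/407605566949 ≈ 12.478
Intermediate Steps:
((59*87)*127)/4296419 - 4677560/(-379484) = (5133*127)*(1/4296419) - 4677560*(-1/379484) = 651891*(1/4296419) + 1169390/94871 = 651891/4296419 + 1169390/94871 = 5086034965471/407605566949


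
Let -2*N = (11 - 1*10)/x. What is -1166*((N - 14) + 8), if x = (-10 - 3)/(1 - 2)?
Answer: 91531/13 ≈ 7040.8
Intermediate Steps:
x = 13 (x = -13/(-1) = -13*(-1) = 13)
N = -1/26 (N = -(11 - 1*10)/(2*13) = -(11 - 10)/(2*13) = -1/(2*13) = -1/2*1/13 = -1/26 ≈ -0.038462)
-1166*((N - 14) + 8) = -1166*((-1/26 - 14) + 8) = -1166*(-365/26 + 8) = -1166*(-157/26) = 91531/13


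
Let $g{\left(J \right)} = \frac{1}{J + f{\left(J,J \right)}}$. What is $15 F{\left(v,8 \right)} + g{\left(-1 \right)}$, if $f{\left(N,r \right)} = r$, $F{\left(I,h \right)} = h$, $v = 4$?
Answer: $\frac{239}{2} \approx 119.5$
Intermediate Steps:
$g{\left(J \right)} = \frac{1}{2 J}$ ($g{\left(J \right)} = \frac{1}{J + J} = \frac{1}{2 J}$)
$15 F{\left(v,8 \right)} + g{\left(-1 \right)} = 15 \cdot 8 + \frac{1}{2 \left(-1\right)} = 120 + \frac{1}{2} \left(-1\right) = 120 - \frac{1}{2} = \frac{239}{2}$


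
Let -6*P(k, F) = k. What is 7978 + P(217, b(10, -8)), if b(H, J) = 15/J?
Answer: 47651/6 ≈ 7941.8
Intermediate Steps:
P(k, F) = -k/6
7978 + P(217, b(10, -8)) = 7978 - 1/6*217 = 7978 - 217/6 = 47651/6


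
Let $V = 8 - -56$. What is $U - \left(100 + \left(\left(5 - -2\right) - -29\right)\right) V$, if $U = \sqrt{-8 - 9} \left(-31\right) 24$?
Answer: $-8704 - 744 i \sqrt{17} \approx -8704.0 - 3067.6 i$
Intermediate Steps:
$V = 64$ ($V = 8 + 56 = 64$)
$U = - 744 i \sqrt{17}$ ($U = \sqrt{-17} \left(-31\right) 24 = i \sqrt{17} \left(-31\right) 24 = - 31 i \sqrt{17} \cdot 24 = - 744 i \sqrt{17} \approx - 3067.6 i$)
$U - \left(100 + \left(\left(5 - -2\right) - -29\right)\right) V = - 744 i \sqrt{17} - \left(100 + \left(\left(5 - -2\right) - -29\right)\right) 64 = - 744 i \sqrt{17} - \left(100 + \left(\left(5 + 2\right) + 29\right)\right) 64 = - 744 i \sqrt{17} - \left(100 + \left(7 + 29\right)\right) 64 = - 744 i \sqrt{17} - \left(100 + 36\right) 64 = - 744 i \sqrt{17} - 136 \cdot 64 = - 744 i \sqrt{17} - 8704 = -8704 - 744 i \sqrt{17}$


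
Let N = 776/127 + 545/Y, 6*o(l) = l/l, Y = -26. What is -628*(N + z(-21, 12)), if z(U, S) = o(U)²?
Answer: 138325007/14859 ≈ 9309.2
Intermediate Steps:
o(l) = ⅙ (o(l) = (l/l)/6 = (⅙)*1 = ⅙)
N = -49039/3302 (N = 776/127 + 545/(-26) = 776*(1/127) + 545*(-1/26) = 776/127 - 545/26 = -49039/3302 ≈ -14.851)
z(U, S) = 1/36 (z(U, S) = (⅙)² = 1/36)
-628*(N + z(-21, 12)) = -628*(-49039/3302 + 1/36) = -628*(-881051/59436) = 138325007/14859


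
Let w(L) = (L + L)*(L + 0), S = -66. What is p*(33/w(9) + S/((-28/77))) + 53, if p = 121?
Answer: 595057/27 ≈ 22039.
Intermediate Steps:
w(L) = 2*L² (w(L) = (2*L)*L = 2*L²)
p*(33/w(9) + S/((-28/77))) + 53 = 121*(33/((2*9²)) - 66/((-28/77))) + 53 = 121*(33/((2*81)) - 66/((-28*1/77))) + 53 = 121*(33/162 - 66/(-4/11)) + 53 = 121*(33*(1/162) - 66*(-11/4)) + 53 = 121*(11/54 + 363/2) + 53 = 121*(4906/27) + 53 = 593626/27 + 53 = 595057/27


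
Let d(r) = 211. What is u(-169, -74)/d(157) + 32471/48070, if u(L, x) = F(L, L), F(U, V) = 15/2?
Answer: 189787/266915 ≈ 0.71104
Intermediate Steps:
F(U, V) = 15/2 (F(U, V) = 15*(½) = 15/2)
u(L, x) = 15/2
u(-169, -74)/d(157) + 32471/48070 = (15/2)/211 + 32471/48070 = (15/2)*(1/211) + 32471*(1/48070) = 15/422 + 1709/2530 = 189787/266915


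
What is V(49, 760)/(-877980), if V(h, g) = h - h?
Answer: 0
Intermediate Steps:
V(h, g) = 0
V(49, 760)/(-877980) = 0/(-877980) = 0*(-1/877980) = 0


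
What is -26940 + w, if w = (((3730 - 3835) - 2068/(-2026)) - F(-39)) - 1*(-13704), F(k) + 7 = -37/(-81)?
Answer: -1094048429/82053 ≈ -13333.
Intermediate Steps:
F(k) = -530/81 (F(k) = -7 - 37/(-81) = -7 - 37*(-1/81) = -7 + 37/81 = -530/81)
w = 1116459391/82053 (w = (((3730 - 3835) - 2068/(-2026)) - 1*(-530/81)) - 1*(-13704) = ((-105 - 2068*(-1/2026)) + 530/81) + 13704 = ((-105 + 1034/1013) + 530/81) + 13704 = (-105331/1013 + 530/81) + 13704 = -7994921/82053 + 13704 = 1116459391/82053 ≈ 13607.)
-26940 + w = -26940 + 1116459391/82053 = -1094048429/82053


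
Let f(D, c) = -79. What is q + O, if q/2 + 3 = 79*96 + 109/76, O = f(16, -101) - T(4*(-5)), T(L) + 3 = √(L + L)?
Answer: 573377/38 - 2*I*√10 ≈ 15089.0 - 6.3246*I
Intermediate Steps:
T(L) = -3 + √2*√L (T(L) = -3 + √(L + L) = -3 + √(2*L) = -3 + √2*√L)
O = -76 - 2*I*√10 (O = -79 - (-3 + √2*√(4*(-5))) = -79 - (-3 + √2*√(-20)) = -79 - (-3 + √2*(2*I*√5)) = -79 - (-3 + 2*I*√10) = -79 + (3 - 2*I*√10) = -76 - 2*I*√10 ≈ -76.0 - 6.3246*I)
q = 576265/38 (q = -6 + 2*(79*96 + 109/76) = -6 + 2*(7584 + 109*(1/76)) = -6 + 2*(7584 + 109/76) = -6 + 2*(576493/76) = -6 + 576493/38 = 576265/38 ≈ 15165.)
q + O = 576265/38 + (-76 - 2*I*√10) = 573377/38 - 2*I*√10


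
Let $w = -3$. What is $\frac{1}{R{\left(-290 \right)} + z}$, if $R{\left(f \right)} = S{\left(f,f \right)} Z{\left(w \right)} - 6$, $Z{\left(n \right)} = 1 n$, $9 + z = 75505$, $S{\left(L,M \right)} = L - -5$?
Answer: $\frac{1}{76345} \approx 1.3098 \cdot 10^{-5}$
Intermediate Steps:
$S{\left(L,M \right)} = 5 + L$ ($S{\left(L,M \right)} = L + 5 = 5 + L$)
$z = 75496$ ($z = -9 + 75505 = 75496$)
$Z{\left(n \right)} = n$
$R{\left(f \right)} = -21 - 3 f$ ($R{\left(f \right)} = \left(5 + f\right) \left(-3\right) - 6 = \left(-15 - 3 f\right) - 6 = -21 - 3 f$)
$\frac{1}{R{\left(-290 \right)} + z} = \frac{1}{\left(-21 - -870\right) + 75496} = \frac{1}{\left(-21 + 870\right) + 75496} = \frac{1}{849 + 75496} = \frac{1}{76345}$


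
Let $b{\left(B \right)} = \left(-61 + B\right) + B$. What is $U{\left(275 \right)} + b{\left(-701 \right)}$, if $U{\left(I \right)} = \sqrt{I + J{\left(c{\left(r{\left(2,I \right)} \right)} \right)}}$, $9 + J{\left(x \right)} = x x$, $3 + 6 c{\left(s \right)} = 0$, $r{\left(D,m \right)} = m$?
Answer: $-1463 + \frac{\sqrt{1065}}{2} \approx -1446.7$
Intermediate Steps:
$c{\left(s \right)} = - \frac{1}{2}$ ($c{\left(s \right)} = - \frac{1}{2} + \frac{1}{6} \cdot 0 = - \frac{1}{2} + 0 = - \frac{1}{2}$)
$J{\left(x \right)} = -9 + x^{2}$ ($J{\left(x \right)} = -9 + x x = -9 + x^{2}$)
$b{\left(B \right)} = -61 + 2 B$
$U{\left(I \right)} = \sqrt{- \frac{35}{4} + I}$ ($U{\left(I \right)} = \sqrt{I - \left(9 - \left(- \frac{1}{2}\right)^{2}\right)} = \sqrt{I + \left(-9 + \frac{1}{4}\right)} = \sqrt{I - \frac{35}{4}} = \sqrt{- \frac{35}{4} + I}$)
$U{\left(275 \right)} + b{\left(-701 \right)} = \frac{\sqrt{-35 + 4 \cdot 275}}{2} + \left(-61 + 2 \left(-701\right)\right) = \frac{\sqrt{-35 + 1100}}{2} - 1463 = \frac{\sqrt{1065}}{2} - 1463 = -1463 + \frac{\sqrt{1065}}{2}$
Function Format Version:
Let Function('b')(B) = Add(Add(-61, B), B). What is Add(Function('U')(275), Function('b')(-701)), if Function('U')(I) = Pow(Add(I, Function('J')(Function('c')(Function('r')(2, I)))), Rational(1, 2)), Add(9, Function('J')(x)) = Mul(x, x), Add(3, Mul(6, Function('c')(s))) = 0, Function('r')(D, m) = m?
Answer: Add(-1463, Mul(Rational(1, 2), Pow(1065, Rational(1, 2)))) ≈ -1446.7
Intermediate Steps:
Function('c')(s) = Rational(-1, 2) (Function('c')(s) = Add(Rational(-1, 2), Mul(Rational(1, 6), 0)) = Add(Rational(-1, 2), 0) = Rational(-1, 2))
Function('J')(x) = Add(-9, Pow(x, 2)) (Function('J')(x) = Add(-9, Mul(x, x)) = Add(-9, Pow(x, 2)))
Function('b')(B) = Add(-61, Mul(2, B))
Function('U')(I) = Pow(Add(Rational(-35, 4), I), Rational(1, 2)) (Function('U')(I) = Pow(Add(I, Add(-9, Pow(Rational(-1, 2), 2))), Rational(1, 2)) = Pow(Add(I, Add(-9, Rational(1, 4))), Rational(1, 2)) = Pow(Add(I, Rational(-35, 4)), Rational(1, 2)) = Pow(Add(Rational(-35, 4), I), Rational(1, 2)))
Add(Function('U')(275), Function('b')(-701)) = Add(Mul(Rational(1, 2), Pow(Add(-35, Mul(4, 275)), Rational(1, 2))), Add(-61, Mul(2, -701))) = Add(Mul(Rational(1, 2), Pow(Add(-35, 1100), Rational(1, 2))), Add(-61, -1402)) = Add(Mul(Rational(1, 2), Pow(1065, Rational(1, 2))), -1463) = Add(-1463, Mul(Rational(1, 2), Pow(1065, Rational(1, 2))))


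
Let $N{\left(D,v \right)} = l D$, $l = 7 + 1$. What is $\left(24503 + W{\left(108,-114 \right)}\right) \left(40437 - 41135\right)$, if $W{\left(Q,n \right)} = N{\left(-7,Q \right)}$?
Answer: $-17064006$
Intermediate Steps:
$l = 8$
$N{\left(D,v \right)} = 8 D$
$W{\left(Q,n \right)} = -56$ ($W{\left(Q,n \right)} = 8 \left(-7\right) = -56$)
$\left(24503 + W{\left(108,-114 \right)}\right) \left(40437 - 41135\right) = \left(24503 - 56\right) \left(40437 - 41135\right) = 24447 \left(-698\right) = -17064006$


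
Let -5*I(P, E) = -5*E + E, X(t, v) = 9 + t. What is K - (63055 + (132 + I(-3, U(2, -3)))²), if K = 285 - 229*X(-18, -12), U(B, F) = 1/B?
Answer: -1955969/25 ≈ -78239.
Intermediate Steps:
I(P, E) = 4*E/5 (I(P, E) = -(-5*E + E)/5 = -(-4)*E/5 = 4*E/5)
K = 2346 (K = 285 - 229*(9 - 18) = 285 - 229*(-9) = 285 + 2061 = 2346)
K - (63055 + (132 + I(-3, U(2, -3)))²) = 2346 - (63055 + (132 + (⅘)/2)²) = 2346 - (63055 + (132 + (⅘)*(½))²) = 2346 - (63055 + (132 + ⅖)²) = 2346 - (63055 + (662/5)²) = 2346 - (63055 + 438244/25) = 2346 - 1*2014619/25 = 2346 - 2014619/25 = -1955969/25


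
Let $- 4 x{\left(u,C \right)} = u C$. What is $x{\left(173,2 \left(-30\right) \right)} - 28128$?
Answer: $-25533$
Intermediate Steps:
$x{\left(u,C \right)} = - \frac{C u}{4}$ ($x{\left(u,C \right)} = - \frac{u C}{4} = - \frac{C u}{4}$)
$x{\left(173,2 \left(-30\right) \right)} - 28128 = \left(- \frac{1}{4}\right) 2 \left(-30\right) 173 - 28128 = \left(- \frac{1}{4}\right) \left(-60\right) 173 - 28128 = 2595 - 28128 = -25533$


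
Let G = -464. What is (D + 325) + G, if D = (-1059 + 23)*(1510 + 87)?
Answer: -1654631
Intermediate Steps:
D = -1654492 (D = -1036*1597 = -1654492)
(D + 325) + G = (-1654492 + 325) - 464 = -1654167 - 464 = -1654631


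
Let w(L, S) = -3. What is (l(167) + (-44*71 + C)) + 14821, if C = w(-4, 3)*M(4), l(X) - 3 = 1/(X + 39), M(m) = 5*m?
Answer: 2397841/206 ≈ 11640.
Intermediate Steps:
l(X) = 3 + 1/(39 + X) (l(X) = 3 + 1/(X + 39) = 3 + 1/(39 + X))
C = -60 (C = -15*4 = -3*20 = -60)
(l(167) + (-44*71 + C)) + 14821 = ((118 + 3*167)/(39 + 167) + (-44*71 - 60)) + 14821 = ((118 + 501)/206 + (-3124 - 60)) + 14821 = ((1/206)*619 - 3184) + 14821 = (619/206 - 3184) + 14821 = -655285/206 + 14821 = 2397841/206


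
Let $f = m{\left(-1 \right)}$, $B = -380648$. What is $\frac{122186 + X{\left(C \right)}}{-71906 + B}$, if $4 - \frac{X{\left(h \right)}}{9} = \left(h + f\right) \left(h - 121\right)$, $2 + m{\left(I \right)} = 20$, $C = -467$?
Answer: $\frac{1126943}{226277} \approx 4.9804$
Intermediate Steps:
$m{\left(I \right)} = 18$ ($m{\left(I \right)} = -2 + 20 = 18$)
$f = 18$
$X{\left(h \right)} = 36 - 9 \left(-121 + h\right) \left(18 + h\right)$ ($X{\left(h \right)} = 36 - 9 \left(h + 18\right) \left(h - 121\right) = 36 - 9 \left(18 + h\right) \left(-121 + h\right) = 36 - 9 \left(-121 + h\right) \left(18 + h\right)$)
$\frac{122186 + X{\left(C \right)}}{-71906 + B} = \frac{122186 + \left(19638 - 9 \left(-467\right)^{2} + 927 \left(-467\right)\right)}{-71906 - 380648} = \frac{122186 - 2376072}{-452554} = \left(122186 - 2376072\right) \left(- \frac{1}{452554}\right) = \left(-2253886\right) \left(- \frac{1}{452554}\right) = \frac{1126943}{226277}$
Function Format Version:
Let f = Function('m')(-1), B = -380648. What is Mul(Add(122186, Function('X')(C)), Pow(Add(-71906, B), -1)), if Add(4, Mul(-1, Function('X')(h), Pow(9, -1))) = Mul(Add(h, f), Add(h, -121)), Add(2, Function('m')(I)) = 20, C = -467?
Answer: Rational(1126943, 226277) ≈ 4.9804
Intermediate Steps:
Function('m')(I) = 18 (Function('m')(I) = Add(-2, 20) = 18)
f = 18
Function('X')(h) = Add(36, Mul(-9, Add(-121, h), Add(18, h))) (Function('X')(h) = Add(36, Mul(-9, Mul(Add(h, 18), Add(h, -121)))) = Add(36, Mul(-9, Mul(Add(18, h), Add(-121, h)))) = Add(36, Mul(-9, Mul(Add(-121, h), Add(18, h)))) = Add(36, Mul(-9, Add(-121, h), Add(18, h))))
Mul(Add(122186, Function('X')(C)), Pow(Add(-71906, B), -1)) = Mul(Add(122186, Add(19638, Mul(-9, Pow(-467, 2)), Mul(927, -467))), Pow(Add(-71906, -380648), -1)) = Mul(Add(122186, Add(19638, Mul(-9, 218089), -432909)), Pow(-452554, -1)) = Mul(Add(122186, Add(19638, -1962801, -432909)), Rational(-1, 452554)) = Mul(Add(122186, -2376072), Rational(-1, 452554)) = Mul(-2253886, Rational(-1, 452554)) = Rational(1126943, 226277)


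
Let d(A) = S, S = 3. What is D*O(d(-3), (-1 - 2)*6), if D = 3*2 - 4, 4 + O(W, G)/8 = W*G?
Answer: -928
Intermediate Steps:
d(A) = 3
O(W, G) = -32 + 8*G*W (O(W, G) = -32 + 8*(W*G) = -32 + 8*(G*W) = -32 + 8*G*W)
D = 2 (D = 6 - 4 = 2)
D*O(d(-3), (-1 - 2)*6) = 2*(-32 + 8*((-1 - 2)*6)*3) = 2*(-32 + 8*(-3*6)*3) = 2*(-32 + 8*(-18)*3) = 2*(-32 - 432) = 2*(-464) = -928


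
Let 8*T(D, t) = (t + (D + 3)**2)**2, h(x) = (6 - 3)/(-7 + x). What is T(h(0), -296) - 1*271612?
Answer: -627006362/2401 ≈ -2.6114e+5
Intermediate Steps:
h(x) = 3/(-7 + x)
T(D, t) = (t + (3 + D)**2)**2/8 (T(D, t) = (t + (D + 3)**2)**2/8 = (t + (3 + D)**2)**2/8)
T(h(0), -296) - 1*271612 = (-296 + (3 + 3/(-7 + 0))**2)**2/8 - 1*271612 = (-296 + (3 + 3/(-7))**2)**2/8 - 271612 = (-296 + (3 + 3*(-1/7))**2)**2/8 - 271612 = (-296 + (3 - 3/7)**2)**2/8 - 271612 = (-296 + (18/7)**2)**2/8 - 271612 = (-296 + 324/49)**2/8 - 271612 = (-14180/49)**2/8 - 271612 = (1/8)*(201072400/2401) - 271612 = 25134050/2401 - 271612 = -627006362/2401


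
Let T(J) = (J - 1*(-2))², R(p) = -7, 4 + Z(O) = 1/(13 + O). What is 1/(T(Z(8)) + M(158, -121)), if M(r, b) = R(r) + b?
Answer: -441/54767 ≈ -0.0080523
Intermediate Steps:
Z(O) = -4 + 1/(13 + O)
M(r, b) = -7 + b
T(J) = (2 + J)² (T(J) = (J + 2)² = (2 + J)²)
1/(T(Z(8)) + M(158, -121)) = 1/((2 + (-51 - 4*8)/(13 + 8))² + (-7 - 121)) = 1/((2 + (-51 - 32)/21)² - 128) = 1/((2 + (1/21)*(-83))² - 128) = 1/((2 - 83/21)² - 128) = 1/((-41/21)² - 128) = 1/(1681/441 - 128) = 1/(-54767/441) = -441/54767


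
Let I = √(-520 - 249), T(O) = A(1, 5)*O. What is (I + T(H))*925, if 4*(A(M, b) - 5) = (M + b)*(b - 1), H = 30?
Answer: 305250 + 925*I*√769 ≈ 3.0525e+5 + 25651.0*I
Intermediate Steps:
A(M, b) = 5 + (-1 + b)*(M + b)/4 (A(M, b) = 5 + ((M + b)*(b - 1))/4 = 5 + ((M + b)*(-1 + b))/4 = 5 + ((-1 + b)*(M + b))/4 = 5 + (-1 + b)*(M + b)/4)
T(O) = 11*O (T(O) = (5 - ¼*1 - ¼*5 + (¼)*5² + (¼)*1*5)*O = (5 - ¼ - 5/4 + (¼)*25 + 5/4)*O = (5 - ¼ - 5/4 + 25/4 + 5/4)*O = 11*O)
I = I*√769 (I = √(-769) = I*√769 ≈ 27.731*I)
(I + T(H))*925 = (I*√769 + 11*30)*925 = (I*√769 + 330)*925 = (330 + I*√769)*925 = 305250 + 925*I*√769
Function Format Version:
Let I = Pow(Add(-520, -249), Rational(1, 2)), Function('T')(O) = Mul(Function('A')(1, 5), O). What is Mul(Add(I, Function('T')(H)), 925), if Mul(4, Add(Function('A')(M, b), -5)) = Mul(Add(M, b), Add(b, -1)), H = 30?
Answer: Add(305250, Mul(925, I, Pow(769, Rational(1, 2)))) ≈ Add(3.0525e+5, Mul(25651., I))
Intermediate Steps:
Function('A')(M, b) = Add(5, Mul(Rational(1, 4), Add(-1, b), Add(M, b))) (Function('A')(M, b) = Add(5, Mul(Rational(1, 4), Mul(Add(M, b), Add(b, -1)))) = Add(5, Mul(Rational(1, 4), Mul(Add(M, b), Add(-1, b)))) = Add(5, Mul(Rational(1, 4), Mul(Add(-1, b), Add(M, b)))) = Add(5, Mul(Rational(1, 4), Add(-1, b), Add(M, b))))
Function('T')(O) = Mul(11, O) (Function('T')(O) = Mul(Add(5, Mul(Rational(-1, 4), 1), Mul(Rational(-1, 4), 5), Mul(Rational(1, 4), Pow(5, 2)), Mul(Rational(1, 4), 1, 5)), O) = Mul(Add(5, Rational(-1, 4), Rational(-5, 4), Mul(Rational(1, 4), 25), Rational(5, 4)), O) = Mul(Add(5, Rational(-1, 4), Rational(-5, 4), Rational(25, 4), Rational(5, 4)), O) = Mul(11, O))
I = Mul(I, Pow(769, Rational(1, 2))) (I = Pow(-769, Rational(1, 2)) = Mul(I, Pow(769, Rational(1, 2))) ≈ Mul(27.731, I))
Mul(Add(I, Function('T')(H)), 925) = Mul(Add(Mul(I, Pow(769, Rational(1, 2))), Mul(11, 30)), 925) = Mul(Add(Mul(I, Pow(769, Rational(1, 2))), 330), 925) = Mul(Add(330, Mul(I, Pow(769, Rational(1, 2)))), 925) = Add(305250, Mul(925, I, Pow(769, Rational(1, 2))))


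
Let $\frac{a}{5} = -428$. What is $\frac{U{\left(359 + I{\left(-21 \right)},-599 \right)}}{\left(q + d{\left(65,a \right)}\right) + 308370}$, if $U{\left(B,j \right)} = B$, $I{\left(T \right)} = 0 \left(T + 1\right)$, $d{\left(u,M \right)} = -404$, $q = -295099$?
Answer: $\frac{359}{12867} \approx 0.027901$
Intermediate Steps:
$a = -2140$ ($a = 5 \left(-428\right) = -2140$)
$I{\left(T \right)} = 0$ ($I{\left(T \right)} = 0 \left(1 + T\right) = 0$)
$\frac{U{\left(359 + I{\left(-21 \right)},-599 \right)}}{\left(q + d{\left(65,a \right)}\right) + 308370} = \frac{359 + 0}{\left(-295099 - 404\right) + 308370} = \frac{359}{-295503 + 308370} = \frac{359}{12867}$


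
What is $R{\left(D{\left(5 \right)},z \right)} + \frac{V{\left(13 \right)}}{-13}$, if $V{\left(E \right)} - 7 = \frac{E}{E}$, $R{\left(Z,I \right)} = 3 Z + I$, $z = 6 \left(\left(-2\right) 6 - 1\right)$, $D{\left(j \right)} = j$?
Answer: $- \frac{827}{13} \approx -63.615$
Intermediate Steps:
$z = -78$ ($z = 6 \left(-12 - 1\right) = 6 \left(-13\right) = -78$)
$R{\left(Z,I \right)} = I + 3 Z$
$V{\left(E \right)} = 8$ ($V{\left(E \right)} = 7 + \frac{E}{E} = 7 + 1 = 8$)
$R{\left(D{\left(5 \right)},z \right)} + \frac{V{\left(13 \right)}}{-13} = \left(-78 + 3 \cdot 5\right) + \frac{1}{-13} \cdot 8 = \left(-78 + 15\right) - \frac{8}{13} = -63 - \frac{8}{13} = - \frac{827}{13}$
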